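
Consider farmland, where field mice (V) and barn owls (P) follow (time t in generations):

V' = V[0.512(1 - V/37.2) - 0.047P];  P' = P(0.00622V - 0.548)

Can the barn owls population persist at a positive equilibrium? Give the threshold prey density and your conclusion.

Threshold V = 88.1; K < 88.1, so no, the predator goes extinct.

The predator equation gives dP/dt > 0 only when V > 0.548/0.00622 = 88.1.
Without the predator, V → K = 37.2. Since 37.2 < 88.1, the predator cannot invade.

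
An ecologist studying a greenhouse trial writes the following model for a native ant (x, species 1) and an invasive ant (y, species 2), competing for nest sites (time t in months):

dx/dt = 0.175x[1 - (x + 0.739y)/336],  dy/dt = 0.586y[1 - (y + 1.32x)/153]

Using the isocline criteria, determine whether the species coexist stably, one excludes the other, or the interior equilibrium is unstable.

Compare the nullcline intercepts: K1/α12 = 336/0.739 = 455 > K2 = 153; K2/α21 = 153/1.32 = 116 < K1 = 336.
Since the inequalities point opposite ways, species 1 can invade but species 2 cannot.

species 1 excludes species 2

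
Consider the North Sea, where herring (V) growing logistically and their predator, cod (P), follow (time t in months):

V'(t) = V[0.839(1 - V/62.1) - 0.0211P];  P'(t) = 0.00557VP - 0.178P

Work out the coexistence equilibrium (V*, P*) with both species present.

From dP/dt = 0 with P > 0: 0.00557V* = 0.178, so V* = 32.
Substitute into dV/dt = 0: 0.839(1 - 32/62.1) = 0.0211P*.
The bracket is 0.485, giving P* = 0.407/0.0211 = 19.3.

V* ≈ 32, P* ≈ 19.3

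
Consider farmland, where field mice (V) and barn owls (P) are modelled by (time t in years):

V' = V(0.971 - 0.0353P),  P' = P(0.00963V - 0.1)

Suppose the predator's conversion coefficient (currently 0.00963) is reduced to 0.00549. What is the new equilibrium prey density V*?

V* ≈ 18.2

At the interior fixed point, setting dP/dt = 0 with P > 0 fixes V* = (predator death rate)/(VP coefficient) — independent of the other coefficients.
With the change, V* = 0.1/0.00549 = 18.2; it rises from 10.4.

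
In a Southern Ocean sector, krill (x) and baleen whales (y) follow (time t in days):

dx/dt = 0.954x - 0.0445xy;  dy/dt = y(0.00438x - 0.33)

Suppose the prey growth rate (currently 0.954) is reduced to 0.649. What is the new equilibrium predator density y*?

At the interior fixed point, setting dx/dt = 0 with x > 0 fixes y* = (prey growth rate)/(xy coefficient) — independent of the other coefficients.
With the change, y* = 0.649/0.0445 = 14.6; it falls from 21.4.

y* ≈ 14.6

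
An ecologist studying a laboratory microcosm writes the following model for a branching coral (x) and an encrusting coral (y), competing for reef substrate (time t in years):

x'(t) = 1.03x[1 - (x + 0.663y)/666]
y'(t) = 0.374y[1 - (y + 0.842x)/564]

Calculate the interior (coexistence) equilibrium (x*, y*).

Setting both brackets to zero gives the nullclines x + 0.663y = 666 and 0.842x + y = 564.
Substituting y = 564 - 0.842x into the first: x(1 - 0.663·0.842) = 666 - 0.663·564.
So x* = 292/0.442 = 661, and then y* = 564 - 0.842·661 = 7.31.

x* ≈ 661, y* ≈ 7.31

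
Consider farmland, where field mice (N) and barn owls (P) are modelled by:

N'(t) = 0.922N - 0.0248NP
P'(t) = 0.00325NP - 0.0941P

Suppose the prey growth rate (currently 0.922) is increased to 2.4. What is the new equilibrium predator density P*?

At the interior fixed point, setting dN/dt = 0 with N > 0 fixes P* = (prey growth rate)/(NP coefficient) — independent of the other coefficients.
With the change, P* = 2.4/0.0248 = 96.8; it rises from 37.2.

P* ≈ 96.8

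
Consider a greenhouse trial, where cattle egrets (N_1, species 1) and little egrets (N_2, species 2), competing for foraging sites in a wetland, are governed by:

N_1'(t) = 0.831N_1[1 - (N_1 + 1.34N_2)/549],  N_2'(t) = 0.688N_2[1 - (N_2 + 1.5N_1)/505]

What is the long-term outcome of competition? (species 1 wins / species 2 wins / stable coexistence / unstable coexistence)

unstable coexistence (outcome depends on initial conditions)

Compare the nullcline intercepts: K1/α12 = 549/1.34 = 410 < K2 = 505; K2/α21 = 505/1.5 = 337 < K1 = 549.
Since both are reversed, neither can invade when rare; the interior point is a saddle.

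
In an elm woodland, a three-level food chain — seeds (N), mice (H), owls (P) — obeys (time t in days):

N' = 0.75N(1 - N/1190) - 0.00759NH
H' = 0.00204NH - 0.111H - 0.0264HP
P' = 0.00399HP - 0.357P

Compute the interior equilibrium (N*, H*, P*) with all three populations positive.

N* ≈ 112, H* ≈ 89.5, P* ≈ 4.49

From dP/dt = 0: 0.00399H* = 0.357, so H* = 89.5.
From dN/dt = 0: 0.75(1 - N*/1190) = 0.00759·89.5, giving N* = 1190·(1 - 0.905) = 112.
From dH/dt = 0: 0.00204·112 - 0.111 = 0.0264P*, so P* = 0.118/0.0264 = 4.49.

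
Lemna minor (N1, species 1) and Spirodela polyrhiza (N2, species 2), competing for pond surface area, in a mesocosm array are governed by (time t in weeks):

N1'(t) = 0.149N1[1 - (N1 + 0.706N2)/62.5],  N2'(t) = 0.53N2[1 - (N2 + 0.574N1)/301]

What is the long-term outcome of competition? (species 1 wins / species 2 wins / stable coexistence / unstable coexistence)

species 2 excludes species 1

Compare the nullcline intercepts: K1/α12 = 62.5/0.706 = 88.5 < K2 = 301; K2/α21 = 301/0.574 = 524 > K1 = 62.5.
Since the inequalities point opposite ways, species 2 can invade but species 1 cannot.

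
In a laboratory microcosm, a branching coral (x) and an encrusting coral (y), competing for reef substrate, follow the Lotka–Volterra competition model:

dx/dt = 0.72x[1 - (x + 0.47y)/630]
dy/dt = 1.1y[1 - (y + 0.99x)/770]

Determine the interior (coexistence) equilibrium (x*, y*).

Setting both brackets to zero gives the nullclines x + 0.47y = 630 and 0.99x + y = 770.
Substituting y = 770 - 0.99x into the first: x(1 - 0.47·0.99) = 630 - 0.47·770.
So x* = 268/0.535 = 501, and then y* = 770 - 0.99·501 = 274.

x* ≈ 501, y* ≈ 274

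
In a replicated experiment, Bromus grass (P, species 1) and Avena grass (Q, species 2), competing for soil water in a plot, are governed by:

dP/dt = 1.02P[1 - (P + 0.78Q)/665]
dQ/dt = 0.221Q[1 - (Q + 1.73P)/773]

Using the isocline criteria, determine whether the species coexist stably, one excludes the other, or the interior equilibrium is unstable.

Compare the nullcline intercepts: K1/α12 = 665/0.78 = 853 > K2 = 773; K2/α21 = 773/1.73 = 447 < K1 = 665.
Since the inequalities point opposite ways, species 1 can invade but species 2 cannot.

species 1 excludes species 2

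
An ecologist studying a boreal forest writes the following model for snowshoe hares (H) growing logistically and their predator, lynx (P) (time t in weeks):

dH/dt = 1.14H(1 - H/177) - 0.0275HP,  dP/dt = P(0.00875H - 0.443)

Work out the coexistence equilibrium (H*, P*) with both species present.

H* ≈ 50.6, P* ≈ 29.6

From dP/dt = 0 with P > 0: 0.00875H* = 0.443, so H* = 50.6.
Substitute into dH/dt = 0: 1.14(1 - 50.6/177) = 0.0275P*.
The bracket is 0.714, giving P* = 0.814/0.0275 = 29.6.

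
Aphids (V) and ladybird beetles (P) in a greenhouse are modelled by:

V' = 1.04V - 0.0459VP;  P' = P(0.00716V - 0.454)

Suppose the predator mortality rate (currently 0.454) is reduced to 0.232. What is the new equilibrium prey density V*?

V* ≈ 32.4

At the interior fixed point, setting dP/dt = 0 with P > 0 fixes V* = (predator death rate)/(VP coefficient) — independent of the other coefficients.
With the change, V* = 0.232/0.00716 = 32.4; it falls from 63.4.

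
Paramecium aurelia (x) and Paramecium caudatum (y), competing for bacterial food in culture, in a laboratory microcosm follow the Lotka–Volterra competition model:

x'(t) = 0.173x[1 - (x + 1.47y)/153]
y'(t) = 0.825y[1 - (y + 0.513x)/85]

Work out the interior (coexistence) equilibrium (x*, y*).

x* ≈ 114, y* ≈ 26.5

Setting both brackets to zero gives the nullclines x + 1.47y = 153 and 0.513x + y = 85.
Substituting y = 85 - 0.513x into the first: x(1 - 1.47·0.513) = 153 - 1.47·85.
So x* = 28/0.246 = 114, and then y* = 85 - 0.513·114 = 26.5.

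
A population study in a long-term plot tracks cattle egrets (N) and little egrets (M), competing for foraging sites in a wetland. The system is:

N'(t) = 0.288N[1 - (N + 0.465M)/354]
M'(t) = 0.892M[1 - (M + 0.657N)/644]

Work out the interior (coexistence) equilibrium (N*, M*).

N* ≈ 78.5, M* ≈ 592

Setting both brackets to zero gives the nullclines N + 0.465M = 354 and 0.657N + M = 644.
Substituting M = 644 - 0.657N into the first: N(1 - 0.465·0.657) = 354 - 0.465·644.
So N* = 54.5/0.694 = 78.5, and then M* = 644 - 0.657·78.5 = 592.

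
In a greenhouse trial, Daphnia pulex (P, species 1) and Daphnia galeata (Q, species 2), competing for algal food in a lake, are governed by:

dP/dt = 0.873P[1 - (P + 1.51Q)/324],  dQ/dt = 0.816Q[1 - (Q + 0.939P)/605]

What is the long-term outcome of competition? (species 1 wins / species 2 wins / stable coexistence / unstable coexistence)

Compare the nullcline intercepts: K1/α12 = 324/1.51 = 215 < K2 = 605; K2/α21 = 605/0.939 = 644 > K1 = 324.
Since the inequalities point opposite ways, species 2 can invade but species 1 cannot.

species 2 excludes species 1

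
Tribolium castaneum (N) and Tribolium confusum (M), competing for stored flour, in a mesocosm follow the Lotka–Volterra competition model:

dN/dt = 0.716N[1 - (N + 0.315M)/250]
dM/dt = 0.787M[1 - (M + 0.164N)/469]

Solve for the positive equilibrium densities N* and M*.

Setting both brackets to zero gives the nullclines N + 0.315M = 250 and 0.164N + M = 469.
Substituting M = 469 - 0.164N into the first: N(1 - 0.315·0.164) = 250 - 0.315·469.
So N* = 102/0.948 = 108, and then M* = 469 - 0.164·108 = 451.

N* ≈ 108, M* ≈ 451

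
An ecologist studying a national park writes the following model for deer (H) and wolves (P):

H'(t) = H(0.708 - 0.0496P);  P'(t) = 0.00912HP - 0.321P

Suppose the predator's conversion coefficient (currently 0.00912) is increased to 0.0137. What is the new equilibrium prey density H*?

H* ≈ 23.4

At the interior fixed point, setting dP/dt = 0 with P > 0 fixes H* = (predator death rate)/(HP coefficient) — independent of the other coefficients.
With the change, H* = 0.321/0.0137 = 23.4; it falls from 35.2.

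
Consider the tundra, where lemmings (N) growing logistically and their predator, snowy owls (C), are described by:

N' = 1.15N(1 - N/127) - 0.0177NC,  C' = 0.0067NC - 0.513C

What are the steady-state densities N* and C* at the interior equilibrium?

From dC/dt = 0 with C > 0: 0.0067N* = 0.513, so N* = 76.6.
Substitute into dN/dt = 0: 1.15(1 - 76.6/127) = 0.0177C*.
The bracket is 0.397, giving C* = 0.457/0.0177 = 25.8.

N* ≈ 76.6, C* ≈ 25.8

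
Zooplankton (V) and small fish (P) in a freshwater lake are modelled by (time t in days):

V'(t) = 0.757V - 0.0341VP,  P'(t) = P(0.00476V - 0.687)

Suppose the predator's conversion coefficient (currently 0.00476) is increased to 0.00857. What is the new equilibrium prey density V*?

V* ≈ 80.2

At the interior fixed point, setting dP/dt = 0 with P > 0 fixes V* = (predator death rate)/(VP coefficient) — independent of the other coefficients.
With the change, V* = 0.687/0.00857 = 80.2; it falls from 144.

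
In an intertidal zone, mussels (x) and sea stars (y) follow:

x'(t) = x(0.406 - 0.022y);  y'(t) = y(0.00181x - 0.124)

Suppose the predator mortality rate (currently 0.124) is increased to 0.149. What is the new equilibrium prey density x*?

At the interior fixed point, setting dy/dt = 0 with y > 0 fixes x* = (predator death rate)/(xy coefficient) — independent of the other coefficients.
With the change, x* = 0.149/0.00181 = 82.3; it rises from 68.5.

x* ≈ 82.3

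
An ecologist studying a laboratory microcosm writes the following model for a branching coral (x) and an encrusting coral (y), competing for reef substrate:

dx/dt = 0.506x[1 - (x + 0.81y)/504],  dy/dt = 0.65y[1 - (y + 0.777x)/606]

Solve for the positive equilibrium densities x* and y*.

Setting both brackets to zero gives the nullclines x + 0.81y = 504 and 0.777x + y = 606.
Substituting y = 606 - 0.777x into the first: x(1 - 0.81·0.777) = 504 - 0.81·606.
So x* = 13.1/0.371 = 35.5, and then y* = 606 - 0.777·35.5 = 578.

x* ≈ 35.5, y* ≈ 578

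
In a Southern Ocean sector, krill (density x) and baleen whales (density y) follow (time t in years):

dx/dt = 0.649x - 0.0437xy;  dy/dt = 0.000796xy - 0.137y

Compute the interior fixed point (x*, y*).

x* ≈ 172, y* ≈ 14.9

Set dy/dt = 0 with y > 0: 0.000796x - 0.137 = 0, so x* = 0.137/0.000796 = 172.
Set dx/dt = 0 with x > 0: 0.649 - 0.0437y = 0, so y* = 0.649/0.0437 = 14.9.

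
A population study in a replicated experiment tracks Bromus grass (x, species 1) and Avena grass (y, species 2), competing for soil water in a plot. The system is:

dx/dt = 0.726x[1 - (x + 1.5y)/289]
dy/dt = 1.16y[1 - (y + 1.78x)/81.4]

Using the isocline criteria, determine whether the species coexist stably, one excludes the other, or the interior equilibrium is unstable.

species 1 excludes species 2

Compare the nullcline intercepts: K1/α12 = 289/1.5 = 193 > K2 = 81.4; K2/α21 = 81.4/1.78 = 45.7 < K1 = 289.
Since the inequalities point opposite ways, species 1 can invade but species 2 cannot.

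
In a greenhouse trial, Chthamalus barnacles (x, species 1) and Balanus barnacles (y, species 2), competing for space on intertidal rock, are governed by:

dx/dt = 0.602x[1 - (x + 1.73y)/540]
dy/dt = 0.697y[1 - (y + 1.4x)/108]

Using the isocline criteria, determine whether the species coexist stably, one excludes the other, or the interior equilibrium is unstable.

species 1 excludes species 2

Compare the nullcline intercepts: K1/α12 = 540/1.73 = 312 > K2 = 108; K2/α21 = 108/1.4 = 77.1 < K1 = 540.
Since the inequalities point opposite ways, species 1 can invade but species 2 cannot.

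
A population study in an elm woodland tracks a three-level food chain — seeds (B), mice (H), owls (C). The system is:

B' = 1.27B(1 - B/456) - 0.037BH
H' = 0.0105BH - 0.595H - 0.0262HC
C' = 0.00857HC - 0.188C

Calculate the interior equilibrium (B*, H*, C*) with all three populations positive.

B* ≈ 165, H* ≈ 21.9, C* ≈ 43.2

From dC/dt = 0: 0.00857H* = 0.188, so H* = 21.9.
From dB/dt = 0: 1.27(1 - B*/456) = 0.037·21.9, giving B* = 456·(1 - 0.639) = 165.
From dH/dt = 0: 0.0105·165 - 0.595 = 0.0262C*, so C* = 1.13/0.0262 = 43.2.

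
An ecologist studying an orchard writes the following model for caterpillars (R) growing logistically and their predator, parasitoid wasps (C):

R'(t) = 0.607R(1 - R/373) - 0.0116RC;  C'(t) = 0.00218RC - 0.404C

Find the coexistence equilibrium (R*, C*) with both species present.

From dC/dt = 0 with C > 0: 0.00218R* = 0.404, so R* = 185.
Substitute into dR/dt = 0: 0.607(1 - 185/373) = 0.0116C*.
The bracket is 0.503, giving C* = 0.305/0.0116 = 26.3.

R* ≈ 185, C* ≈ 26.3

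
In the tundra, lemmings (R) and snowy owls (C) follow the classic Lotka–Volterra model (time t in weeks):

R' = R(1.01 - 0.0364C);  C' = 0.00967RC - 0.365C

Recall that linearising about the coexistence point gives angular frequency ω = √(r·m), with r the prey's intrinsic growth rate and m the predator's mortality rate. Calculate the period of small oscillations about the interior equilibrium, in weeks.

Here r = 1.01 and m = 0.365, so r·m = 0.369.
ω = √0.369 = 0.607 per week, hence T = 2π/ω ≈ 10.3 weeks.

T ≈ 10.3 weeks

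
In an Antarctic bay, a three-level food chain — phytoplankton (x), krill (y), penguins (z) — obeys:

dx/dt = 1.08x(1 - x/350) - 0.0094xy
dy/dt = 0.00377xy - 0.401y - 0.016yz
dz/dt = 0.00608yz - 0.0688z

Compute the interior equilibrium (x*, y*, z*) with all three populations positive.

From dz/dt = 0: 0.00608y* = 0.0688, so y* = 11.3.
From dx/dt = 0: 1.08(1 - x*/350) = 0.0094·11.3, giving x* = 350·(1 - 0.0985) = 316.
From dy/dt = 0: 0.00377·316 - 0.401 = 0.016z*, so z* = 0.789/0.016 = 49.3.

x* ≈ 316, y* ≈ 11.3, z* ≈ 49.3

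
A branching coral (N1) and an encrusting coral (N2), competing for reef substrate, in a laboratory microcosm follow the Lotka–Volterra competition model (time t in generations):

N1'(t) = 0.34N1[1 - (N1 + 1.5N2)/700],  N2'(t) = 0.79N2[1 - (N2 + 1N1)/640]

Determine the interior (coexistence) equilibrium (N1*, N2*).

N1* ≈ 520, N2* ≈ 120

Setting both brackets to zero gives the nullclines N1 + 1.5N2 = 700 and 1N1 + N2 = 640.
Substituting N2 = 640 - 1N1 into the first: N1(1 - 1.5·1) = 700 - 1.5·640.
So N1* = -260/-0.5 = 520, and then N2* = 640 - 1·520 = 120.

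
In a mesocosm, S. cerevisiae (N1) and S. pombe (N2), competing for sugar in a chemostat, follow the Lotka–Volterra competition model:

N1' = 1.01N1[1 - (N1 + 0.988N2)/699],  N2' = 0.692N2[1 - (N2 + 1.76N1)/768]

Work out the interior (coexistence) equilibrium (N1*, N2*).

Setting both brackets to zero gives the nullclines N1 + 0.988N2 = 699 and 1.76N1 + N2 = 768.
Substituting N2 = 768 - 1.76N1 into the first: N1(1 - 0.988·1.76) = 699 - 0.988·768.
So N1* = -59.8/-0.739 = 80.9, and then N2* = 768 - 1.76·80.9 = 626.

N1* ≈ 80.9, N2* ≈ 626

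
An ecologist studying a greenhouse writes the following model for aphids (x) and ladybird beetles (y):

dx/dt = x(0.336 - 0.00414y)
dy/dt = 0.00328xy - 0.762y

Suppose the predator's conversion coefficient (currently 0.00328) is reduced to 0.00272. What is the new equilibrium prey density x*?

At the interior fixed point, setting dy/dt = 0 with y > 0 fixes x* = (predator death rate)/(xy coefficient) — independent of the other coefficients.
With the change, x* = 0.762/0.00272 = 280; it rises from 232.

x* ≈ 280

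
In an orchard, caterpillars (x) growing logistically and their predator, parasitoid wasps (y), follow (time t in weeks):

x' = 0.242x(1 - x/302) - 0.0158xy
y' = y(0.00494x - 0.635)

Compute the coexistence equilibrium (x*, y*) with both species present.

x* ≈ 129, y* ≈ 8.8

From dy/dt = 0 with y > 0: 0.00494x* = 0.635, so x* = 129.
Substitute into dx/dt = 0: 0.242(1 - 129/302) = 0.0158y*.
The bracket is 0.574, giving y* = 0.139/0.0158 = 8.8.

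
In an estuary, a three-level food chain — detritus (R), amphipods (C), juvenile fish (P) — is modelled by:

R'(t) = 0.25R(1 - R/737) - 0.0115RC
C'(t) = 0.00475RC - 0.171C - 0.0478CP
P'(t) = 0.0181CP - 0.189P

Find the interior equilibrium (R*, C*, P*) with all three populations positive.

R* ≈ 383, C* ≈ 10.4, P* ≈ 34.5

From dP/dt = 0: 0.0181C* = 0.189, so C* = 10.4.
From dR/dt = 0: 0.25(1 - R*/737) = 0.0115·10.4, giving R* = 737·(1 - 0.48) = 383.
From dC/dt = 0: 0.00475·383 - 0.171 = 0.0478P*, so P* = 1.65/0.0478 = 34.5.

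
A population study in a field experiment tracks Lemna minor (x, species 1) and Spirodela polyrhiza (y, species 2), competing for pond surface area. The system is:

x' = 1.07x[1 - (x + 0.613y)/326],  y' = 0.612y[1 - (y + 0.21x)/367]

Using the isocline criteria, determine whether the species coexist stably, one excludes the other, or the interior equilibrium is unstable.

stable coexistence

Compare the nullcline intercepts: K1/α12 = 326/0.613 = 532 > K2 = 367; K2/α21 = 367/0.21 = 1750 > K1 = 326.
Since both inequalities hold, each species can invade when rare, so the interior equilibrium is stable.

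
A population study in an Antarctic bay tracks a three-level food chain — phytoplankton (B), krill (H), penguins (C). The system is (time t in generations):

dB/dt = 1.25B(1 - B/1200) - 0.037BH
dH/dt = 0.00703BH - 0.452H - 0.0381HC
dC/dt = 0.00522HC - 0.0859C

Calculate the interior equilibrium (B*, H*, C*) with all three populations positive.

B* ≈ 615, H* ≈ 16.5, C* ≈ 102

From dC/dt = 0: 0.00522H* = 0.0859, so H* = 16.5.
From dB/dt = 0: 1.25(1 - B*/1200) = 0.037·16.5, giving B* = 1200·(1 - 0.487) = 615.
From dH/dt = 0: 0.00703·615 - 0.452 = 0.0381C*, so C* = 3.87/0.0381 = 102.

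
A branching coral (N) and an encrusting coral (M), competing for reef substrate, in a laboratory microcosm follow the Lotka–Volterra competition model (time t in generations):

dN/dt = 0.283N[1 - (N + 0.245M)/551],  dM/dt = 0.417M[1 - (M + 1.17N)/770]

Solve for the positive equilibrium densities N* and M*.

Setting both brackets to zero gives the nullclines N + 0.245M = 551 and 1.17N + M = 770.
Substituting M = 770 - 1.17N into the first: N(1 - 0.245·1.17) = 551 - 0.245·770.
So N* = 362/0.713 = 508, and then M* = 770 - 1.17·508 = 176.

N* ≈ 508, M* ≈ 176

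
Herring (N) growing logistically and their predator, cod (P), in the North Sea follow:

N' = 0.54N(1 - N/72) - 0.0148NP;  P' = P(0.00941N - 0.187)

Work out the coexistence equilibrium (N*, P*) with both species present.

N* ≈ 19.9, P* ≈ 26.4

From dP/dt = 0 with P > 0: 0.00941N* = 0.187, so N* = 19.9.
Substitute into dN/dt = 0: 0.54(1 - 19.9/72) = 0.0148P*.
The bracket is 0.724, giving P* = 0.391/0.0148 = 26.4.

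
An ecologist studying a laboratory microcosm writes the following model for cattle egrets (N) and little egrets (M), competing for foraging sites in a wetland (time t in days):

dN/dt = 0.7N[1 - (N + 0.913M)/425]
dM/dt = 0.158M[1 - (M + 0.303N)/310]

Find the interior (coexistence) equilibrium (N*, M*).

N* ≈ 196, M* ≈ 251

Setting both brackets to zero gives the nullclines N + 0.913M = 425 and 0.303N + M = 310.
Substituting M = 310 - 0.303N into the first: N(1 - 0.913·0.303) = 425 - 0.913·310.
So N* = 142/0.723 = 196, and then M* = 310 - 0.303·196 = 251.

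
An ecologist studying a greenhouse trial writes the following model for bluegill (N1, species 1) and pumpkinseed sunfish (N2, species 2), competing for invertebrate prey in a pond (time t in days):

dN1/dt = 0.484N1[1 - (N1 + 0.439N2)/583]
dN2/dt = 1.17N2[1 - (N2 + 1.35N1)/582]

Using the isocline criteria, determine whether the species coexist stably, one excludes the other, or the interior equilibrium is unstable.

species 1 excludes species 2

Compare the nullcline intercepts: K1/α12 = 583/0.439 = 1330 > K2 = 582; K2/α21 = 582/1.35 = 431 < K1 = 583.
Since the inequalities point opposite ways, species 1 can invade but species 2 cannot.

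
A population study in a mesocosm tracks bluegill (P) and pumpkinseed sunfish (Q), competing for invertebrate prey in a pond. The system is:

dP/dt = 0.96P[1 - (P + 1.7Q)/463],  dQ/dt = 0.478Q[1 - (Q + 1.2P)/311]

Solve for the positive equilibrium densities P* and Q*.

Setting both brackets to zero gives the nullclines P + 1.7Q = 463 and 1.2P + Q = 311.
Substituting Q = 311 - 1.2P into the first: P(1 - 1.7·1.2) = 463 - 1.7·311.
So P* = -65.7/-1.04 = 63.2, and then Q* = 311 - 1.2·63.2 = 235.

P* ≈ 63.2, Q* ≈ 235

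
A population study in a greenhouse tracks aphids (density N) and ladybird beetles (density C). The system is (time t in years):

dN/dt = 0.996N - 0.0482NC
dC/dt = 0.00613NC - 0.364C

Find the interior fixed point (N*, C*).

N* ≈ 59.4, C* ≈ 20.7

Set dC/dt = 0 with C > 0: 0.00613N - 0.364 = 0, so N* = 0.364/0.00613 = 59.4.
Set dN/dt = 0 with N > 0: 0.996 - 0.0482C = 0, so C* = 0.996/0.0482 = 20.7.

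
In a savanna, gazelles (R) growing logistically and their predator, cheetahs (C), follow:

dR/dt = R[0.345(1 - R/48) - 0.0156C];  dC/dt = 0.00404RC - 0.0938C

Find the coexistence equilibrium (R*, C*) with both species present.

From dC/dt = 0 with C > 0: 0.00404R* = 0.0938, so R* = 23.2.
Substitute into dR/dt = 0: 0.345(1 - 23.2/48) = 0.0156C*.
The bracket is 0.516, giving C* = 0.178/0.0156 = 11.4.

R* ≈ 23.2, C* ≈ 11.4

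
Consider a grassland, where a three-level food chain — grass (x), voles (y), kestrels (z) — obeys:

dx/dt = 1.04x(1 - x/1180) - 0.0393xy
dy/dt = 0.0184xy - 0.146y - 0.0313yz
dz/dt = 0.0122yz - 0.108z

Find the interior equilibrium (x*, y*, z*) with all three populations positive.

From dz/dt = 0: 0.0122y* = 0.108, so y* = 8.85.
From dx/dt = 0: 1.04(1 - x*/1180) = 0.0393·8.85, giving x* = 1180·(1 - 0.335) = 785.
From dy/dt = 0: 0.0184·785 - 0.146 = 0.0313z*, so z* = 14.3/0.0313 = 457.

x* ≈ 785, y* ≈ 8.85, z* ≈ 457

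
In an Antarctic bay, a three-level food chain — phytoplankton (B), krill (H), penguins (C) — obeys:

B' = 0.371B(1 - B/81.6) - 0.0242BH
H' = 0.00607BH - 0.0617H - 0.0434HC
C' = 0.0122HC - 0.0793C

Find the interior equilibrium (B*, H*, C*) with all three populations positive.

B* ≈ 47, H* ≈ 6.5, C* ≈ 5.15

From dC/dt = 0: 0.0122H* = 0.0793, so H* = 6.5.
From dB/dt = 0: 0.371(1 - B*/81.6) = 0.0242·6.5, giving B* = 81.6·(1 - 0.424) = 47.
From dH/dt = 0: 0.00607·47 - 0.0617 = 0.0434C*, so C* = 0.224/0.0434 = 5.15.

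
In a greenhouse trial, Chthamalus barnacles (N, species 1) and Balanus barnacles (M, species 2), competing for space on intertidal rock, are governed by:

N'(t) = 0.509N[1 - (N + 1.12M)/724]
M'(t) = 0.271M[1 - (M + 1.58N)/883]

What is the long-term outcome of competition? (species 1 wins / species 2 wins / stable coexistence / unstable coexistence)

Compare the nullcline intercepts: K1/α12 = 724/1.12 = 646 < K2 = 883; K2/α21 = 883/1.58 = 559 < K1 = 724.
Since both are reversed, neither can invade when rare; the interior point is a saddle.

unstable coexistence (outcome depends on initial conditions)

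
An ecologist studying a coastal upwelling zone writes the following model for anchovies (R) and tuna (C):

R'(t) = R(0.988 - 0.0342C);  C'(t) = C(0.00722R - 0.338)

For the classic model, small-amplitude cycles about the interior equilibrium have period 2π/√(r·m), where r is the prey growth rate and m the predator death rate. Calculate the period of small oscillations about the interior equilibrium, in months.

Here r = 0.988 and m = 0.338, so r·m = 0.334.
ω = √0.334 = 0.578 per month, hence T = 2π/ω ≈ 10.9 months.

T ≈ 10.9 months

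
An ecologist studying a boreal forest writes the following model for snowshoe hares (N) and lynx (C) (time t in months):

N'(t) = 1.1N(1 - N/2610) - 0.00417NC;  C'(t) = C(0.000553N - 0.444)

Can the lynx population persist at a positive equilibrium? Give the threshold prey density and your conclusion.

The predator equation gives dC/dt > 0 only when N > 0.444/0.000553 = 803.
Without the predator, N → K = 2610. Since 2610 > 803, the predator can invade and persist.

Threshold N = 803; K > 803, so yes, the predator persists.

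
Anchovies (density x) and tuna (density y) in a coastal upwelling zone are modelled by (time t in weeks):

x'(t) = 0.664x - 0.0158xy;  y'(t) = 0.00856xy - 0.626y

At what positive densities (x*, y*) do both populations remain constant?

Set dy/dt = 0 with y > 0: 0.00856x - 0.626 = 0, so x* = 0.626/0.00856 = 73.1.
Set dx/dt = 0 with x > 0: 0.664 - 0.0158y = 0, so y* = 0.664/0.0158 = 42.

x* ≈ 73.1, y* ≈ 42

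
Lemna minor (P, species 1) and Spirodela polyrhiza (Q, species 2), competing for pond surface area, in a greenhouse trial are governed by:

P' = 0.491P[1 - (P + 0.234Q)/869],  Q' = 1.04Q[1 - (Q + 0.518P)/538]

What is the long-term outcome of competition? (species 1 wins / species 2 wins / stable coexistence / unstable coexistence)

stable coexistence

Compare the nullcline intercepts: K1/α12 = 869/0.234 = 3710 > K2 = 538; K2/α21 = 538/0.518 = 1040 > K1 = 869.
Since both inequalities hold, each species can invade when rare, so the interior equilibrium is stable.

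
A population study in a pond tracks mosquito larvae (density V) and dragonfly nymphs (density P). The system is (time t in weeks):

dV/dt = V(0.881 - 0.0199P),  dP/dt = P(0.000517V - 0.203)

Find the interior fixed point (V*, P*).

Set dP/dt = 0 with P > 0: 0.000517V - 0.203 = 0, so V* = 0.203/0.000517 = 393.
Set dV/dt = 0 with V > 0: 0.881 - 0.0199P = 0, so P* = 0.881/0.0199 = 44.3.

V* ≈ 393, P* ≈ 44.3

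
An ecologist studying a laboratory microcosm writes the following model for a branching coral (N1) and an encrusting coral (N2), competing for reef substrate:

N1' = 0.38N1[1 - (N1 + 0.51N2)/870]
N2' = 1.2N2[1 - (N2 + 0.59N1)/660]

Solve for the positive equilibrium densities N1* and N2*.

N1* ≈ 763, N2* ≈ 210

Setting both brackets to zero gives the nullclines N1 + 0.51N2 = 870 and 0.59N1 + N2 = 660.
Substituting N2 = 660 - 0.59N1 into the first: N1(1 - 0.51·0.59) = 870 - 0.51·660.
So N1* = 533/0.699 = 763, and then N2* = 660 - 0.59·763 = 210.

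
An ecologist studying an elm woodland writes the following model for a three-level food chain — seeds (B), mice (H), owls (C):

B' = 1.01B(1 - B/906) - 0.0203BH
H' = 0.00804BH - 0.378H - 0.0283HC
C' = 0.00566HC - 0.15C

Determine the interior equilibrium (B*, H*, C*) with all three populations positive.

From dC/dt = 0: 0.00566H* = 0.15, so H* = 26.5.
From dB/dt = 0: 1.01(1 - B*/906) = 0.0203·26.5, giving B* = 906·(1 - 0.533) = 423.
From dH/dt = 0: 0.00804·423 - 0.378 = 0.0283C*, so C* = 3.03/0.0283 = 107.

B* ≈ 423, H* ≈ 26.5, C* ≈ 107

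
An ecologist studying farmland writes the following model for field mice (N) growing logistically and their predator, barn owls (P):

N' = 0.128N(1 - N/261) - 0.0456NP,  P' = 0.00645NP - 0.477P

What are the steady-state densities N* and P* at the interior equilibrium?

From dP/dt = 0 with P > 0: 0.00645N* = 0.477, so N* = 74.
Substitute into dN/dt = 0: 0.128(1 - 74/261) = 0.0456P*.
The bracket is 0.717, giving P* = 0.0917/0.0456 = 2.01.

N* ≈ 74, P* ≈ 2.01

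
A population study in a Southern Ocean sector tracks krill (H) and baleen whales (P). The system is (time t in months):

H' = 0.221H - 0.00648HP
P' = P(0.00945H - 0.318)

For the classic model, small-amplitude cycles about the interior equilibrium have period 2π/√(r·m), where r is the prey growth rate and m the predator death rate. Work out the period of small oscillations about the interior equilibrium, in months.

Here r = 0.221 and m = 0.318, so r·m = 0.0703.
ω = √0.0703 = 0.265 per month, hence T = 2π/ω ≈ 23.7 months.

T ≈ 23.7 months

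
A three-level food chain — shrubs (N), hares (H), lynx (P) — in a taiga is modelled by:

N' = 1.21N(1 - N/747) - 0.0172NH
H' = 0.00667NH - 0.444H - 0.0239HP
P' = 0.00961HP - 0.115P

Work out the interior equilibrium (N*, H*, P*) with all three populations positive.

From dP/dt = 0: 0.00961H* = 0.115, so H* = 12.
From dN/dt = 0: 1.21(1 - N*/747) = 0.0172·12, giving N* = 747·(1 - 0.17) = 620.
From dH/dt = 0: 0.00667·620 - 0.444 = 0.0239P*, so P* = 3.69/0.0239 = 154.

N* ≈ 620, H* ≈ 12, P* ≈ 154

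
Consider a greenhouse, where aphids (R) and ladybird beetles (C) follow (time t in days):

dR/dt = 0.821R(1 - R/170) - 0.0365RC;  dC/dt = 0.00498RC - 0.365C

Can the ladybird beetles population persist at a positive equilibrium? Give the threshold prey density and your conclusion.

The predator equation gives dC/dt > 0 only when R > 0.365/0.00498 = 73.3.
Without the predator, R → K = 170. Since 170 > 73.3, the predator can invade and persist.

Threshold R = 73.3; K > 73.3, so yes, the predator persists.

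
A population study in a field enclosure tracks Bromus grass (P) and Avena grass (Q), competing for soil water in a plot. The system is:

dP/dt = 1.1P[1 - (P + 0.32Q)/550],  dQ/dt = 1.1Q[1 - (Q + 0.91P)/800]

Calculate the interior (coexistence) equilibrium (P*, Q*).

P* ≈ 415, Q* ≈ 423

Setting both brackets to zero gives the nullclines P + 0.32Q = 550 and 0.91P + Q = 800.
Substituting Q = 800 - 0.91P into the first: P(1 - 0.32·0.91) = 550 - 0.32·800.
So P* = 294/0.709 = 415, and then Q* = 800 - 0.91·415 = 423.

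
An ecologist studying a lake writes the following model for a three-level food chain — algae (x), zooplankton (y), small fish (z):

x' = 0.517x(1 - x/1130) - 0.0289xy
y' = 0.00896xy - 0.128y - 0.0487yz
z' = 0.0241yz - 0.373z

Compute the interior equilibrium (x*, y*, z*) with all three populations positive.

From dz/dt = 0: 0.0241y* = 0.373, so y* = 15.5.
From dx/dt = 0: 0.517(1 - x*/1130) = 0.0289·15.5, giving x* = 1130·(1 - 0.865) = 152.
From dy/dt = 0: 0.00896·152 - 0.128 = 0.0487z*, so z* = 1.24/0.0487 = 25.4.

x* ≈ 152, y* ≈ 15.5, z* ≈ 25.4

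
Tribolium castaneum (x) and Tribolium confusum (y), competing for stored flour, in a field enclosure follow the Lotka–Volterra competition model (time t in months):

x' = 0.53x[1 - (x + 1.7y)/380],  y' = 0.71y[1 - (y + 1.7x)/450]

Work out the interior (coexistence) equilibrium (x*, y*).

x* ≈ 204, y* ≈ 104

Setting both brackets to zero gives the nullclines x + 1.7y = 380 and 1.7x + y = 450.
Substituting y = 450 - 1.7x into the first: x(1 - 1.7·1.7) = 380 - 1.7·450.
So x* = -385/-1.89 = 204, and then y* = 450 - 1.7·204 = 104.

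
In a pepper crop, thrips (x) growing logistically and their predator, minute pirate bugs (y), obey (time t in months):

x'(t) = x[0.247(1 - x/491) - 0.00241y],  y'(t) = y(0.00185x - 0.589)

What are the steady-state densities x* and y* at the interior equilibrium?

x* ≈ 318, y* ≈ 36

From dy/dt = 0 with y > 0: 0.00185x* = 0.589, so x* = 318.
Substitute into dx/dt = 0: 0.247(1 - 318/491) = 0.00241y*.
The bracket is 0.352, giving y* = 0.0868/0.00241 = 36.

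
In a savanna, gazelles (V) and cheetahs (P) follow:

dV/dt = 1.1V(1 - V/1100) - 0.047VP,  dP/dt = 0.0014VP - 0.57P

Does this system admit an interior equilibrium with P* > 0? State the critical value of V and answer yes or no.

The predator equation gives dP/dt > 0 only when V > 0.57/0.0014 = 407.
Without the predator, V → K = 1100. Since 1100 > 407, the predator can invade and persist.

Threshold V = 407; K > 407, so yes, the predator persists.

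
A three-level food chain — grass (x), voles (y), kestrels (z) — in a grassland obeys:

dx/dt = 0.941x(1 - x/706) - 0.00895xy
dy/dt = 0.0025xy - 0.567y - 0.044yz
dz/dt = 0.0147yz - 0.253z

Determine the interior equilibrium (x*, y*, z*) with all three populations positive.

From dz/dt = 0: 0.0147y* = 0.253, so y* = 17.2.
From dx/dt = 0: 0.941(1 - x*/706) = 0.00895·17.2, giving x* = 706·(1 - 0.164) = 590.
From dy/dt = 0: 0.0025·590 - 0.567 = 0.044z*, so z* = 0.909/0.044 = 20.7.

x* ≈ 590, y* ≈ 17.2, z* ≈ 20.7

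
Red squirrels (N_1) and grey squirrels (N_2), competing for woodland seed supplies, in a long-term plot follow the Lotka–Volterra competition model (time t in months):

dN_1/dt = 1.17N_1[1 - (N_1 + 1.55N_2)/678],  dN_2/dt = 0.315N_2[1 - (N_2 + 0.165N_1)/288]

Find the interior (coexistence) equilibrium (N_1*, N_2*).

N_1* ≈ 311, N_2* ≈ 237

Setting both brackets to zero gives the nullclines N_1 + 1.55N_2 = 678 and 0.165N_1 + N_2 = 288.
Substituting N_2 = 288 - 0.165N_1 into the first: N_1(1 - 1.55·0.165) = 678 - 1.55·288.
So N_1* = 232/0.744 = 311, and then N_2* = 288 - 0.165·311 = 237.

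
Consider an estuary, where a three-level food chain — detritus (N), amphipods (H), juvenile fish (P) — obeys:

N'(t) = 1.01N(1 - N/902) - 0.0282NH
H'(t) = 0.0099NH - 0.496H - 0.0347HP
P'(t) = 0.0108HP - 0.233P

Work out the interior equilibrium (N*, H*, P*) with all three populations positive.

N* ≈ 359, H* ≈ 21.6, P* ≈ 88

From dP/dt = 0: 0.0108H* = 0.233, so H* = 21.6.
From dN/dt = 0: 1.01(1 - N*/902) = 0.0282·21.6, giving N* = 902·(1 - 0.602) = 359.
From dH/dt = 0: 0.0099·359 - 0.496 = 0.0347P*, so P* = 3.05/0.0347 = 88.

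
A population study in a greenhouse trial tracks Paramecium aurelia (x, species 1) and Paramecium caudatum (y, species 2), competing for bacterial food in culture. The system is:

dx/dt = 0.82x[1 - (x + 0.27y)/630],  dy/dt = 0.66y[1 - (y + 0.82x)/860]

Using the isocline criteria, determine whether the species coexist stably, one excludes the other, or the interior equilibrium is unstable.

Compare the nullcline intercepts: K1/α12 = 630/0.27 = 2330 > K2 = 860; K2/α21 = 860/0.82 = 1050 > K1 = 630.
Since both inequalities hold, each species can invade when rare, so the interior equilibrium is stable.

stable coexistence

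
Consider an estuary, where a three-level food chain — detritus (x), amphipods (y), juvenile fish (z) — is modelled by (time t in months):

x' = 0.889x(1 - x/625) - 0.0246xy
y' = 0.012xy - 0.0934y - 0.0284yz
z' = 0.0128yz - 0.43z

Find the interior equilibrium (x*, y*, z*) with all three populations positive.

x* ≈ 44, y* ≈ 33.6, z* ≈ 15.3

From dz/dt = 0: 0.0128y* = 0.43, so y* = 33.6.
From dx/dt = 0: 0.889(1 - x*/625) = 0.0246·33.6, giving x* = 625·(1 - 0.93) = 44.
From dy/dt = 0: 0.012·44 - 0.0934 = 0.0284z*, so z* = 0.435/0.0284 = 15.3.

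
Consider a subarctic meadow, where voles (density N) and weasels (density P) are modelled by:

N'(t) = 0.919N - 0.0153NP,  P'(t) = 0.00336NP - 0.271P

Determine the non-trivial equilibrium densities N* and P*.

Set dP/dt = 0 with P > 0: 0.00336N - 0.271 = 0, so N* = 0.271/0.00336 = 80.7.
Set dN/dt = 0 with N > 0: 0.919 - 0.0153P = 0, so P* = 0.919/0.0153 = 60.1.

N* ≈ 80.7, P* ≈ 60.1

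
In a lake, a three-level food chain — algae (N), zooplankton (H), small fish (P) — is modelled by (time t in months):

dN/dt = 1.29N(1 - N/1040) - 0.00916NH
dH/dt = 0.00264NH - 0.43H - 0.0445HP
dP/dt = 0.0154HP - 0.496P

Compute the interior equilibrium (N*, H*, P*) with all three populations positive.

N* ≈ 802, H* ≈ 32.2, P* ≈ 37.9

From dP/dt = 0: 0.0154H* = 0.496, so H* = 32.2.
From dN/dt = 0: 1.29(1 - N*/1040) = 0.00916·32.2, giving N* = 1040·(1 - 0.229) = 802.
From dH/dt = 0: 0.00264·802 - 0.43 = 0.0445P*, so P* = 1.69/0.0445 = 37.9.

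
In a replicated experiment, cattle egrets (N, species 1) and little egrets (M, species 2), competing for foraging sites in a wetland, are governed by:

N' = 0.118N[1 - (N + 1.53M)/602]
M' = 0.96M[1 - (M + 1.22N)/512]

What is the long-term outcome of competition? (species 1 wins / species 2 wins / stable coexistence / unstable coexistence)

Compare the nullcline intercepts: K1/α12 = 602/1.53 = 393 < K2 = 512; K2/α21 = 512/1.22 = 420 < K1 = 602.
Since both are reversed, neither can invade when rare; the interior point is a saddle.

unstable coexistence (outcome depends on initial conditions)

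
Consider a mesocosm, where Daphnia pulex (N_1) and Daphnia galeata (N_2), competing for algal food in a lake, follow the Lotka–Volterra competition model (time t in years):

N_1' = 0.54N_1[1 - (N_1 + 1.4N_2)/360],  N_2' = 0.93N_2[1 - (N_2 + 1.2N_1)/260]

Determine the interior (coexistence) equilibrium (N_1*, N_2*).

Setting both brackets to zero gives the nullclines N_1 + 1.4N_2 = 360 and 1.2N_1 + N_2 = 260.
Substituting N_2 = 260 - 1.2N_1 into the first: N_1(1 - 1.4·1.2) = 360 - 1.4·260.
So N_1* = -4/-0.68 = 5.88, and then N_2* = 260 - 1.2·5.88 = 253.

N_1* ≈ 5.88, N_2* ≈ 253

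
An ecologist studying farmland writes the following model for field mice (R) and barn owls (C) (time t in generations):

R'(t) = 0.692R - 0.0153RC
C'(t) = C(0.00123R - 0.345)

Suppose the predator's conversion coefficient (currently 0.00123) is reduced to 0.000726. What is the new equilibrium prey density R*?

R* ≈ 475

At the interior fixed point, setting dC/dt = 0 with C > 0 fixes R* = (predator death rate)/(RC coefficient) — independent of the other coefficients.
With the change, R* = 0.345/0.000726 = 475; it rises from 280.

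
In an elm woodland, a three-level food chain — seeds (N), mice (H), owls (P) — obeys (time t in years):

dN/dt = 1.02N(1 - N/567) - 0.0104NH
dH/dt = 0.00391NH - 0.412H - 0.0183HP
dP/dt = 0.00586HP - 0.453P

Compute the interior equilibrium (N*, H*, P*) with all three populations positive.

N* ≈ 120, H* ≈ 77.3, P* ≈ 3.15

From dP/dt = 0: 0.00586H* = 0.453, so H* = 77.3.
From dN/dt = 0: 1.02(1 - N*/567) = 0.0104·77.3, giving N* = 567·(1 - 0.788) = 120.
From dH/dt = 0: 0.00391·120 - 0.412 = 0.0183P*, so P* = 0.0576/0.0183 = 3.15.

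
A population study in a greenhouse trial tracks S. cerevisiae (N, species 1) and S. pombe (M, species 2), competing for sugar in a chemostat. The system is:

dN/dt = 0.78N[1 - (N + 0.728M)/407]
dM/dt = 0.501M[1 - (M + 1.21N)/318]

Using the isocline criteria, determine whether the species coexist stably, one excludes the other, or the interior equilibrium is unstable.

species 1 excludes species 2

Compare the nullcline intercepts: K1/α12 = 407/0.728 = 559 > K2 = 318; K2/α21 = 318/1.21 = 263 < K1 = 407.
Since the inequalities point opposite ways, species 1 can invade but species 2 cannot.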